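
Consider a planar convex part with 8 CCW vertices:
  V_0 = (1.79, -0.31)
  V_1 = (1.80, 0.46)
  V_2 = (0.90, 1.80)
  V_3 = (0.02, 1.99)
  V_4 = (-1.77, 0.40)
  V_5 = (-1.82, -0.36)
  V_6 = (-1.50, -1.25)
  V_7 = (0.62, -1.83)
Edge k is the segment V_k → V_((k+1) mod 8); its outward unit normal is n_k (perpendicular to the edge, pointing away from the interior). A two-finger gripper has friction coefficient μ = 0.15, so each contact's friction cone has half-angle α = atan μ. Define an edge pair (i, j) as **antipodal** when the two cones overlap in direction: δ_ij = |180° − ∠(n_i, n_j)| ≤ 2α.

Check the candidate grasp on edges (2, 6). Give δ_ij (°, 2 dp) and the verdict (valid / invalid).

α = atan 0.15 = 8.53°;  2α = 17.06°
edge 2: e_2 = (-0.88, +0.19);  n_2 = (+0.2110, +0.9775)
edge 6: e_6 = (+2.12, -0.58);  n_6 = (-0.2639, -0.9646)
∠(n_2, n_6) = 176.88°
δ = |180° − 176.88°| = 3.12°
3.12° ≤ 2α = 17.06°  →  valid

δ = 3.12°, valid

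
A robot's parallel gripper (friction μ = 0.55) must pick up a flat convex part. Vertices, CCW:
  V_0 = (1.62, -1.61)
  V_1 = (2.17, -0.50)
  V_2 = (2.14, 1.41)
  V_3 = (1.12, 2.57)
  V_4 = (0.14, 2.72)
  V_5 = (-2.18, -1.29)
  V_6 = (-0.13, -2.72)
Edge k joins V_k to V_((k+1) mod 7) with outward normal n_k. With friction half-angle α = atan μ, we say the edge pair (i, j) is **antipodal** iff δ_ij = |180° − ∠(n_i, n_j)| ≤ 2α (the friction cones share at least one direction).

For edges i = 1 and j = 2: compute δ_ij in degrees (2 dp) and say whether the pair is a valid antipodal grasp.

α = atan 0.55 = 28.81°;  2α = 57.62°
edge 1: e_1 = (-0.03, +1.91);  n_1 = (+0.9999, +0.0157)
edge 2: e_2 = (-1.02, +1.16);  n_2 = (+0.7510, +0.6603)
∠(n_1, n_2) = 40.43°
δ = |180° − 40.43°| = 139.57°
139.57° > 2α = 57.62°  →  invalid

δ = 139.57°, invalid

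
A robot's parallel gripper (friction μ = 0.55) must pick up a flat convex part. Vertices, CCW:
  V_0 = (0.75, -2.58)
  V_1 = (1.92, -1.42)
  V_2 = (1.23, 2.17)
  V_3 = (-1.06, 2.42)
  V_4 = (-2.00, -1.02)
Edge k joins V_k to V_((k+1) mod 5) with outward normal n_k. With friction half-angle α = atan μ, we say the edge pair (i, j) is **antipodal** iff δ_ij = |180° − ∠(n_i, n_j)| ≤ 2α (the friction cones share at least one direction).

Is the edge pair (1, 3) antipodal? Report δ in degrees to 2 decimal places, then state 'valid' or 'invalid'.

δ = 26.16°, valid

α = atan 0.55 = 28.81°;  2α = 57.62°
edge 1: e_1 = (-0.69, +3.59);  n_1 = (+0.9820, +0.1887)
edge 3: e_3 = (-0.94, -3.44);  n_3 = (-0.9646, +0.2636)
∠(n_1, n_3) = 153.84°
δ = |180° − 153.84°| = 26.16°
26.16° ≤ 2α = 57.62°  →  valid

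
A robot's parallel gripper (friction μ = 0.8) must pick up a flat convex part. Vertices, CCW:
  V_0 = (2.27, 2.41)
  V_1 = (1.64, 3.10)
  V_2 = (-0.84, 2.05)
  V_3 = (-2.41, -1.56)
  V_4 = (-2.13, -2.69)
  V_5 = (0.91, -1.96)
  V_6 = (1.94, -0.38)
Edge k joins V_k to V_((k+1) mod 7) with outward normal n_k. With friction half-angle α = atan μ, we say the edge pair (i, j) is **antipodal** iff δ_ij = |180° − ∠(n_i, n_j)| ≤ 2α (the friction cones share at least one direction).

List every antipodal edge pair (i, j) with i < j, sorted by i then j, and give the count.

count = 11; pairs: (0,2), (0,3), (0,4), (1,4), (1,5), (1,6), (2,4), (2,5), (2,6), (3,5), (3,6)

α = atan 0.8 = 38.66°;  2α = 77.32°
n_0 = (+0.7385, +0.6743)
n_1 = (-0.3899, +0.9209)
n_2 = (-0.9170, +0.3988)
n_3 = (-0.9706, -0.2405)
n_4 = (+0.2335, -0.9724)
n_5 = (+0.8377, -0.5461)
n_6 = (+0.9931, -0.1175)
  (0,1): δ = 109.45°  ·
  (0,2): δ = 65.90°  ✓
  (0,3): δ = 28.48°  ✓
  (0,4): δ = 61.11°  ✓
  (0,5): δ = 104.50°  ·
  (0,6): δ = 130.86°  ·
  (1,2): δ = 136.45°  ·
  (1,3): δ = 99.03°  ·
  (1,4): δ = 9.44°  ✓
  (1,5): δ = 33.95°  ✓
  (1,6): δ = 60.31°  ✓
  (2,3): δ = 142.58°  ·
  (2,4): δ = 52.99°  ✓
  (2,5): δ = 9.60°  ✓
  (2,6): δ = 16.76°  ✓
  (3,4): δ = 90.41°  ·
  (3,5): δ = 47.02°  ✓
  (3,6): δ = 20.66°  ✓
  (4,5): δ = 136.60°  ·
  (4,6): δ = 110.25°  ·
  (5,6): δ = 153.65°  ·
antipodal pairs: 11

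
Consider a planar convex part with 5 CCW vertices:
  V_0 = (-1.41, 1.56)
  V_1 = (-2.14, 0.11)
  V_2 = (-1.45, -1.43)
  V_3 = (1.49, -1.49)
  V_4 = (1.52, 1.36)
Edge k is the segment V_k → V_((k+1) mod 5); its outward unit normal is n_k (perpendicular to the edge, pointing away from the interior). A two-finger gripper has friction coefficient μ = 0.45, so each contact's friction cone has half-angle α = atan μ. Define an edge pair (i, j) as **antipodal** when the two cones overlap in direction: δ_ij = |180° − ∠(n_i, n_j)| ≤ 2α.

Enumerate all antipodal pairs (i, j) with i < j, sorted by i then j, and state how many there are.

count = 3; pairs: (0,3), (1,3), (2,4)

α = atan 0.45 = 24.23°;  2α = 48.46°
n_0 = (-0.8932, +0.4497)
n_1 = (-0.9126, -0.4089)
n_2 = (-0.0204, -0.9998)
n_3 = (+0.9999, -0.0105)
n_4 = (+0.0681, +0.9977)
  (0,1): δ = 129.14°  ·
  (0,2): δ = 64.45°  ·
  (0,3): δ = 26.12°  ✓
  (0,4): δ = 112.82°  ·
  (1,2): δ = 115.30°  ·
  (1,3): δ = 24.74°  ✓
  (1,4): δ = 61.96°  ·
  (2,3): δ = 89.43°  ·
  (2,4): δ = 2.74°  ✓
  (3,4): δ = 93.30°  ·
antipodal pairs: 3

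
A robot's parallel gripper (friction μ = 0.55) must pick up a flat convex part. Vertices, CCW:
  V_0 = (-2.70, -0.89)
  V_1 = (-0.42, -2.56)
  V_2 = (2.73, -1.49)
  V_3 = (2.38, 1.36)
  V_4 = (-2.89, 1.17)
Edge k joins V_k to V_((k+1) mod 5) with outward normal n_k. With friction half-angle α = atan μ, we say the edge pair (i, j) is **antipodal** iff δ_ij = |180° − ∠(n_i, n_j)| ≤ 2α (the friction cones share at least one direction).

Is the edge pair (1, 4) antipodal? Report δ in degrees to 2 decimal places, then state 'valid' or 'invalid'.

α = atan 0.55 = 28.81°;  2α = 57.62°
edge 1: e_1 = (+3.15, +1.07);  n_1 = (+0.3216, -0.9469)
edge 4: e_4 = (+0.19, -2.06);  n_4 = (-0.9958, -0.0918)
∠(n_1, n_4) = 103.49°
δ = |180° − 103.49°| = 76.51°
76.51° > 2α = 57.62°  →  invalid

δ = 76.51°, invalid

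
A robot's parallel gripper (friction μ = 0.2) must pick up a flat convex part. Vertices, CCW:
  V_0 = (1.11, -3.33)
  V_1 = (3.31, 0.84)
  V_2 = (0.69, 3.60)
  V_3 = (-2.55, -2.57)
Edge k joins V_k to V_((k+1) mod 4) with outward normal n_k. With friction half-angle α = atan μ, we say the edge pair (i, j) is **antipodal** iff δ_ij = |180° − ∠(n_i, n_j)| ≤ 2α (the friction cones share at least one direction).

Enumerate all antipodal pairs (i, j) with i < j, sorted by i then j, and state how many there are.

count = 1; pairs: (0,2)

α = atan 0.2 = 11.31°;  2α = 22.62°
n_0 = (+0.8845, -0.4666)
n_1 = (+0.7253, +0.6885)
n_2 = (-0.8854, +0.4649)
n_3 = (-0.2033, -0.9791)
  (0,1): δ = 108.68°  ·
  (0,2): δ = 0.11°  ✓
  (0,3): δ = 106.08°  ·
  (1,2): δ = 71.21°  ·
  (1,3): δ = 34.76°  ·
  (2,3): δ = 74.03°  ·
antipodal pairs: 1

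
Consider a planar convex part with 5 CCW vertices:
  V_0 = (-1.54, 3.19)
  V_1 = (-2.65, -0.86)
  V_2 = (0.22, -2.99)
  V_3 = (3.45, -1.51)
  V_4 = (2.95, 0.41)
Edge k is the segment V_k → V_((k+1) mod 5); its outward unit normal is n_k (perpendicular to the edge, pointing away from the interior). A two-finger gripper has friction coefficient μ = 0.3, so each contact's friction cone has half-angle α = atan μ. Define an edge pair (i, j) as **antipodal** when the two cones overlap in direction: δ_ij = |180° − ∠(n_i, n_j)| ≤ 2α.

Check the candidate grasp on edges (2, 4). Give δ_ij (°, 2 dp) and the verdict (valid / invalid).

δ = 56.38°, invalid

α = atan 0.3 = 16.70°;  2α = 33.40°
edge 2: e_2 = (+3.23, +1.48);  n_2 = (+0.4166, -0.9091)
edge 4: e_4 = (-4.49, +2.78);  n_4 = (+0.5264, +0.8502)
∠(n_2, n_4) = 123.62°
δ = |180° − 123.62°| = 56.38°
56.38° > 2α = 33.40°  →  invalid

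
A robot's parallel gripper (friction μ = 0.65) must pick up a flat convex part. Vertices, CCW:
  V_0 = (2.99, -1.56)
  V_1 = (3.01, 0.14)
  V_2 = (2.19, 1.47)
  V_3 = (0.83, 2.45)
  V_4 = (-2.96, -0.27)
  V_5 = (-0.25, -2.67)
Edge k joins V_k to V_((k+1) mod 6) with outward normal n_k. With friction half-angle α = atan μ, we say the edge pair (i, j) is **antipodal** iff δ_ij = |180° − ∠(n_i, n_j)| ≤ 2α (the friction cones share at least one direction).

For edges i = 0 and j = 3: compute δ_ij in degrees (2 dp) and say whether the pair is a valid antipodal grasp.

δ = 53.66°, valid

α = atan 0.65 = 33.02°;  2α = 66.05°
edge 0: e_0 = (+0.02, +1.70);  n_0 = (+0.9999, -0.0118)
edge 3: e_3 = (-3.79, -2.72);  n_3 = (-0.5831, +0.8124)
∠(n_0, n_3) = 126.34°
δ = |180° − 126.34°| = 53.66°
53.66° ≤ 2α = 66.05°  →  valid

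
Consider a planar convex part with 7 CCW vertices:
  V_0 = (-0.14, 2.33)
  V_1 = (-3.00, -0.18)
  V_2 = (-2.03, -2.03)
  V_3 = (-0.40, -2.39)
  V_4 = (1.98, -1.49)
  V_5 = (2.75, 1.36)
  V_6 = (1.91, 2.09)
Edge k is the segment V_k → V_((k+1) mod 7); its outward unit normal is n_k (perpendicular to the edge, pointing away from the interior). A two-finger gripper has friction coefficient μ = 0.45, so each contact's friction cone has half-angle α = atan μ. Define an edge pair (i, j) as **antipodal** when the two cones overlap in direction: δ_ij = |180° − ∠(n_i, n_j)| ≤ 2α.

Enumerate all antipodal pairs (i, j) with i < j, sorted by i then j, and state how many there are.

count = 7; pairs: (0,3), (0,4), (1,4), (1,5), (2,5), (2,6), (3,6)

α = atan 0.45 = 24.23°;  2α = 48.46°
n_0 = (-0.6596, +0.7516)
n_1 = (-0.8856, -0.4644)
n_2 = (-0.2157, -0.9765)
n_3 = (+0.3537, -0.9354)
n_4 = (+0.9654, -0.2608)
n_5 = (+0.6560, +0.7548)
n_6 = (+0.1163, +0.9932)
  (0,1): δ = 103.60°  ·
  (0,2): δ = 53.73°  ·
  (0,3): δ = 20.56°  ✓
  (0,4): δ = 33.61°  ✓
  (0,5): δ = 97.74°  ·
  (0,6): δ = 132.05°  ·
  (1,2): δ = 130.12°  ·
  (1,3): δ = 96.95°  ·
  (1,4): δ = 42.79°  ✓
  (1,5): δ = 21.34°  ✓
  (1,6): δ = 55.65°  ·
  (2,3): δ = 146.83°  ·
  (2,4): δ = 92.66°  ·
  (2,5): δ = 28.54°  ✓
  (2,6): δ = 5.78°  ✓
  (3,4): δ = 125.83°  ·
  (3,5): δ = 61.71°  ·
  (3,6): δ = 27.39°  ✓
  (4,5): δ = 115.87°  ·
  (4,6): δ = 81.56°  ·
  (5,6): δ = 145.69°  ·
antipodal pairs: 7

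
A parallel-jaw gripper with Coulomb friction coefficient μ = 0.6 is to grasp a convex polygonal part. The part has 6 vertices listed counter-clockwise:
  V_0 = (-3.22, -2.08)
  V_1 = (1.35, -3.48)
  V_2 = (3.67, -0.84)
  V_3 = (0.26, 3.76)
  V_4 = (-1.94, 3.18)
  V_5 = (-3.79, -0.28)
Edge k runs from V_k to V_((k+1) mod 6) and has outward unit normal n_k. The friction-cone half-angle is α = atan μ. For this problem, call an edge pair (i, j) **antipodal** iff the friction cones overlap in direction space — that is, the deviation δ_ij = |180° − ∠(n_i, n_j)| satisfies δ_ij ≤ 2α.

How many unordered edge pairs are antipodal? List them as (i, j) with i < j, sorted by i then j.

α = atan 0.6 = 30.96°;  2α = 61.93°
n_0 = (-0.2929, -0.9561)
n_1 = (+0.7512, -0.6601)
n_2 = (+0.8033, +0.5955)
n_3 = (-0.2549, +0.9670)
n_4 = (-0.8819, +0.4715)
n_5 = (-0.9533, -0.3019)
  (0,1): δ = 114.28°  ·
  (0,2): δ = 36.42°  ✓
  (0,3): δ = 31.80°  ✓
  (0,4): δ = 78.90°  ·
  (0,5): δ = 124.60°  ·
  (1,2): δ = 102.14°  ·
  (1,3): δ = 33.92°  ✓
  (1,4): δ = 13.18°  ✓
  (1,5): δ = 58.88°  ✓
  (2,3): δ = 111.78°  ·
  (2,4): δ = 64.68°  ·
  (2,5): δ = 18.98°  ✓
  (3,4): δ = 132.90°  ·
  (3,5): δ = 87.20°  ·
  (4,5): δ = 134.30°  ·
antipodal pairs: 6

count = 6; pairs: (0,2), (0,3), (1,3), (1,4), (1,5), (2,5)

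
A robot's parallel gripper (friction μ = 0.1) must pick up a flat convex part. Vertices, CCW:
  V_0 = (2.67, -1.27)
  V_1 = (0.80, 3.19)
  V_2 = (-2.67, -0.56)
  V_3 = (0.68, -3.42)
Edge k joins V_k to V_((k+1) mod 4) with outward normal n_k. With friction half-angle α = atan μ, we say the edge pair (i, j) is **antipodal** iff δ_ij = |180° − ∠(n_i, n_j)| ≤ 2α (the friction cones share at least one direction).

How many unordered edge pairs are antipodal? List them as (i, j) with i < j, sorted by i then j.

count = 1; pairs: (1,3)

α = atan 0.1 = 5.71°;  2α = 11.42°
n_0 = (+0.9222, +0.3867)
n_1 = (-0.7340, +0.6792)
n_2 = (-0.6493, -0.7605)
n_3 = (+0.7339, -0.6793)
  (0,1): δ = 65.53°  ·
  (0,2): δ = 26.76°  ·
  (0,3): δ = 114.47°  ·
  (1,2): δ = 87.71°  ·
  (1,3): δ = 0.01°  ✓
  (2,3): δ = 92.30°  ·
antipodal pairs: 1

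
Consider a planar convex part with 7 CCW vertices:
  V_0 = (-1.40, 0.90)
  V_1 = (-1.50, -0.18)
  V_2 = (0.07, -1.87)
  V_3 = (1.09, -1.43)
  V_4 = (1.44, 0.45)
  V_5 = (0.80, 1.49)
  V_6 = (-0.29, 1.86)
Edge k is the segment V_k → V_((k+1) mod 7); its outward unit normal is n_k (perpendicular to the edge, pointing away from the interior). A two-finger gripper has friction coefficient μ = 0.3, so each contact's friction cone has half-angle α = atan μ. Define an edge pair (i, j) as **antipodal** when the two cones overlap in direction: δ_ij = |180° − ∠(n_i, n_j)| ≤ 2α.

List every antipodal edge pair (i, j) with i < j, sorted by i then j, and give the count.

count = 4; pairs: (0,3), (1,4), (1,5), (2,6)

α = atan 0.3 = 16.70°;  2α = 33.40°
n_0 = (-0.9957, +0.0922)
n_1 = (-0.7326, -0.6806)
n_2 = (+0.3961, -0.9182)
n_3 = (+0.9831, -0.1830)
n_4 = (+0.8517, +0.5241)
n_5 = (+0.3214, +0.9469)
n_6 = (-0.6542, +0.7564)
  (0,1): δ = 131.82°  ·
  (0,2): δ = 61.38°  ·
  (0,3): δ = 5.26°  ✓
  (0,4): δ = 36.90°  ·
  (0,5): δ = 76.54°  ·
  (0,6): δ = 136.15°  ·
  (1,2): δ = 109.56°  ·
  (1,3): δ = 53.44°  ·
  (1,4): δ = 11.28°  ✓
  (1,5): δ = 28.36°  ✓
  (1,6): δ = 87.96°  ·
  (2,3): δ = 123.88°  ·
  (2,4): δ = 81.73°  ·
  (2,5): δ = 42.08°  ·
  (2,6): δ = 17.52°  ✓
  (3,4): δ = 137.85°  ·
  (3,5): δ = 98.20°  ·
  (3,6): δ = 38.60°  ·
  (4,5): δ = 140.36°  ·
  (4,6): δ = 80.75°  ·
  (5,6): δ = 120.39°  ·
antipodal pairs: 4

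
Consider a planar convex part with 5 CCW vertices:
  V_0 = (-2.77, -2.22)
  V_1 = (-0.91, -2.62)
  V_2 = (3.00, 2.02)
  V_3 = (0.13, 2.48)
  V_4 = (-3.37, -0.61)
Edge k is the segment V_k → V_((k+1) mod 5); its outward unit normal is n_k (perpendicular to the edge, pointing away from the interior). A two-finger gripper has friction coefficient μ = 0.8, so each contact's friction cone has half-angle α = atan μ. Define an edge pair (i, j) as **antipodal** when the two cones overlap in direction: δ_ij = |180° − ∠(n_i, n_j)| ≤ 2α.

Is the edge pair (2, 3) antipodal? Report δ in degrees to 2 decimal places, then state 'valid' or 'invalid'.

α = atan 0.8 = 38.66°;  2α = 77.32°
edge 2: e_2 = (-2.87, +0.46);  n_2 = (+0.1583, +0.9874)
edge 3: e_3 = (-3.50, -3.09);  n_3 = (-0.6618, +0.7497)
∠(n_2, n_3) = 50.55°
δ = |180° − 50.55°| = 129.45°
129.45° > 2α = 77.32°  →  invalid

δ = 129.45°, invalid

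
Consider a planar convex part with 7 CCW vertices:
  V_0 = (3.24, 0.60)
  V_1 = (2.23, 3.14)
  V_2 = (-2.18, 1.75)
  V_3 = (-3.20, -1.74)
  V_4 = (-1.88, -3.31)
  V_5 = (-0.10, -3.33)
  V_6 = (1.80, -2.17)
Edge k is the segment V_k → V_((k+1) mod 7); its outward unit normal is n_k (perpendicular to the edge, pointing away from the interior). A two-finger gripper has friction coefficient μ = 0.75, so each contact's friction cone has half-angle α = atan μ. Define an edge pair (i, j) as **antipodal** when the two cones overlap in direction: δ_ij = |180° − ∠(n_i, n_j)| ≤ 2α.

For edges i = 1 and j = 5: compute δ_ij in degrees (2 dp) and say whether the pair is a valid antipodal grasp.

δ = 13.91°, valid

α = atan 0.75 = 36.87°;  2α = 73.74°
edge 1: e_1 = (-4.41, -1.39);  n_1 = (-0.3006, +0.9537)
edge 5: e_5 = (+1.90, +1.16);  n_5 = (+0.5211, -0.8535)
∠(n_1, n_5) = 166.09°
δ = |180° − 166.09°| = 13.91°
13.91° ≤ 2α = 73.74°  →  valid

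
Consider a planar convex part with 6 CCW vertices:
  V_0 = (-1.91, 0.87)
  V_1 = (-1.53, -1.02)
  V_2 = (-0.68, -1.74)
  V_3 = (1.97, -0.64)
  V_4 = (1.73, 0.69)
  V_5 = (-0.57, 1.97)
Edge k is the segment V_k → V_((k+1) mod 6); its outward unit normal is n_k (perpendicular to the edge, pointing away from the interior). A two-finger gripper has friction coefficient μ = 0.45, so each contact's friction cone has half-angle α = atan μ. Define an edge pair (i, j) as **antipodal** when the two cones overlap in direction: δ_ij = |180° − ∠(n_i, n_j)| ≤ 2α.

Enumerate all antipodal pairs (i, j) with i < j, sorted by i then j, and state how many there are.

α = atan 0.45 = 24.23°;  2α = 48.46°
n_0 = (-0.9804, -0.1971)
n_1 = (-0.6463, -0.7630)
n_2 = (+0.3834, -0.9236)
n_3 = (+0.9841, +0.1776)
n_4 = (+0.4863, +0.8738)
n_5 = (-0.6345, +0.7729)
  (0,1): δ = 141.63°  ·
  (0,2): δ = 78.83°  ·
  (0,3): δ = 1.14°  ✓
  (0,4): δ = 49.53°  ·
  (0,5): δ = 118.01°  ·
  (1,2): δ = 117.19°  ·
  (1,3): δ = 39.50°  ✓
  (1,4): δ = 11.17°  ✓
  (1,5): δ = 79.65°  ·
  (2,3): δ = 102.31°  ·
  (2,4): δ = 51.64°  ·
  (2,5): δ = 16.84°  ✓
  (3,4): δ = 129.33°  ·
  (3,5): δ = 60.85°  ·
  (4,5): δ = 111.52°  ·
antipodal pairs: 4

count = 4; pairs: (0,3), (1,3), (1,4), (2,5)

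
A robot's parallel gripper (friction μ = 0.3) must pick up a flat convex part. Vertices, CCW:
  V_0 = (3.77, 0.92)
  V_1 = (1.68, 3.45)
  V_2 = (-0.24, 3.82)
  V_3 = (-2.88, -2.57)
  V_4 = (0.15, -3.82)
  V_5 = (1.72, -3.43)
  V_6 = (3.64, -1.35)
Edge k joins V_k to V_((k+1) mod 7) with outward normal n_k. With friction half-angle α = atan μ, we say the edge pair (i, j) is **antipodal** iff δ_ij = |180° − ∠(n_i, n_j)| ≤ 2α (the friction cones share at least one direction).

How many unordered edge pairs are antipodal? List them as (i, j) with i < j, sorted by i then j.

count = 5; pairs: (0,3), (1,3), (1,4), (2,5), (2,6)

α = atan 0.3 = 16.70°;  2α = 33.40°
n_0 = (+0.7710, +0.6369)
n_1 = (+0.1892, +0.9819)
n_2 = (-0.9242, +0.3818)
n_3 = (-0.3814, -0.9244)
n_4 = (+0.2411, -0.9705)
n_5 = (+0.7348, -0.6783)
n_6 = (+0.9984, -0.0572)
  (0,1): δ = 140.47°  ·
  (0,2): δ = 62.01°  ·
  (0,3): δ = 28.02°  ✓
  (0,4): δ = 64.39°  ·
  (0,5): δ = 97.73°  ·
  (0,6): δ = 137.16°  ·
  (1,2): δ = 101.54°  ·
  (1,3): δ = 11.51°  ✓
  (1,4): δ = 24.86°  ✓
  (1,5): δ = 58.20°  ·
  (1,6): δ = 97.63°  ·
  (2,3): δ = 89.97°  ·
  (2,4): δ = 53.60°  ·
  (2,5): δ = 20.26°  ✓
  (2,6): δ = 19.17°  ✓
  (3,4): δ = 143.63°  ·
  (3,5): δ = 110.29°  ·
  (3,6): δ = 70.86°  ·
  (4,5): δ = 146.66°  ·
  (4,6): δ = 107.23°  ·
  (5,6): δ = 140.57°  ·
antipodal pairs: 5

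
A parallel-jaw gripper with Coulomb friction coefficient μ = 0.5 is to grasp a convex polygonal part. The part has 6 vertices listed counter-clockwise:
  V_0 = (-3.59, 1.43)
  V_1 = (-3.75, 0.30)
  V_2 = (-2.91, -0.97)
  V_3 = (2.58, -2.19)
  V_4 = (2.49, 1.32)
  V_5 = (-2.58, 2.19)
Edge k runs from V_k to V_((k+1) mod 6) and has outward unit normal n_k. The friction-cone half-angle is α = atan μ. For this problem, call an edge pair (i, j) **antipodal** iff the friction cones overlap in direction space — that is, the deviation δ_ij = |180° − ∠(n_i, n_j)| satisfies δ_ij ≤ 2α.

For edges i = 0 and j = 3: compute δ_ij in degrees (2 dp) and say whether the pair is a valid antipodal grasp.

δ = 9.53°, valid

α = atan 0.5 = 26.57°;  2α = 53.13°
edge 0: e_0 = (-0.16, -1.13);  n_0 = (-0.9901, +0.1402)
edge 3: e_3 = (-0.09, +3.51);  n_3 = (+0.9997, +0.0256)
∠(n_0, n_3) = 170.47°
δ = |180° − 170.47°| = 9.53°
9.53° ≤ 2α = 53.13°  →  valid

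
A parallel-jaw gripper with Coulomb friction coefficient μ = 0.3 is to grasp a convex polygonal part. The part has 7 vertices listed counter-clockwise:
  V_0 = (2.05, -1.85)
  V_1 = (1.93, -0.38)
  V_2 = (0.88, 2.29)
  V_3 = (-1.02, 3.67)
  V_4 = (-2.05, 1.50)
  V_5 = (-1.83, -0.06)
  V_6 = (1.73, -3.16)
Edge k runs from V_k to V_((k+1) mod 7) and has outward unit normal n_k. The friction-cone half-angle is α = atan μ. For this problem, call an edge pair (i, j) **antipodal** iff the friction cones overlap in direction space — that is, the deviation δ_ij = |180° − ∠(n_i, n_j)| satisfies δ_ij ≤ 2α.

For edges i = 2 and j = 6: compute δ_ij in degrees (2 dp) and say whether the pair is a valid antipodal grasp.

δ = 112.26°, invalid

α = atan 0.3 = 16.70°;  2α = 33.40°
edge 2: e_2 = (-1.90, +1.38);  n_2 = (+0.5877, +0.8091)
edge 6: e_6 = (+0.32, +1.31);  n_6 = (+0.9714, -0.2373)
∠(n_2, n_6) = 67.74°
δ = |180° − 67.74°| = 112.26°
112.26° > 2α = 33.40°  →  invalid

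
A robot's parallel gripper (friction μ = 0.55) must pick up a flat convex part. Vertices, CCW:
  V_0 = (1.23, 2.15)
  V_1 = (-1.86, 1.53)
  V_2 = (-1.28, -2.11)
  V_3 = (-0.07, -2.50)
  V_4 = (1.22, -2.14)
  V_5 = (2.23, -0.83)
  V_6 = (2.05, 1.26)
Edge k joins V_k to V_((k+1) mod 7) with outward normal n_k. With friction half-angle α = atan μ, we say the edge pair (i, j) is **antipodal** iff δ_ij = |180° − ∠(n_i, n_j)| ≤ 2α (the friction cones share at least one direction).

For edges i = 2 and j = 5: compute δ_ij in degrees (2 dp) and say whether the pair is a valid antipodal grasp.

δ = 67.21°, invalid

α = atan 0.55 = 28.81°;  2α = 57.62°
edge 2: e_2 = (+1.21, -0.39);  n_2 = (-0.3068, -0.9518)
edge 5: e_5 = (-0.18, +2.09);  n_5 = (+0.9963, +0.0858)
∠(n_2, n_5) = 112.79°
δ = |180° − 112.79°| = 67.21°
67.21° > 2α = 57.62°  →  invalid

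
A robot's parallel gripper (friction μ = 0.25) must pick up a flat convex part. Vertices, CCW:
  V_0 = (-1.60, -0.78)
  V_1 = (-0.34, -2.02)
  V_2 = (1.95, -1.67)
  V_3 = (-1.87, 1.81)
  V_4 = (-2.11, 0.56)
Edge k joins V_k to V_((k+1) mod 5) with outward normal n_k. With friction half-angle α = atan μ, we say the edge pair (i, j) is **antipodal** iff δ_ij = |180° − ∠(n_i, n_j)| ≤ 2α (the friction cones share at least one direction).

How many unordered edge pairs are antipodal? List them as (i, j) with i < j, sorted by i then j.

α = atan 0.25 = 14.04°;  2α = 28.07°
n_0 = (-0.7014, -0.7127)
n_1 = (+0.1511, -0.9885)
n_2 = (+0.6734, +0.7392)
n_3 = (-0.9821, +0.1886)
n_4 = (-0.9346, -0.3557)
  (0,1): δ = 126.77°  ·
  (0,2): δ = 2.21°  ✓
  (0,3): δ = 123.67°  ·
  (0,4): δ = 155.38°  ·
  (1,2): δ = 51.02°  ·
  (1,3): δ = 70.44°  ·
  (1,4): δ = 102.15°  ·
  (2,3): δ = 58.54°  ·
  (2,4): δ = 26.83°  ✓
  (3,4): δ = 148.29°  ·
antipodal pairs: 2

count = 2; pairs: (0,2), (2,4)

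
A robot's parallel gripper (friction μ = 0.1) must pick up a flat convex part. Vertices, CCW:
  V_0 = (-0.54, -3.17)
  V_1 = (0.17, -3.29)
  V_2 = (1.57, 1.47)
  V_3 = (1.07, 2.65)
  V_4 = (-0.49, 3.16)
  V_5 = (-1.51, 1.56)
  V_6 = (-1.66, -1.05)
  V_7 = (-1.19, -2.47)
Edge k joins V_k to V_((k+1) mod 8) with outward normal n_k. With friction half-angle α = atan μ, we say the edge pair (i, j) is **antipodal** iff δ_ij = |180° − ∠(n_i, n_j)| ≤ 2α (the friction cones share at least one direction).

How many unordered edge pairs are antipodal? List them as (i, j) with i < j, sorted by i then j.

count = 2; pairs: (0,3), (2,6)

α = atan 0.1 = 5.71°;  2α = 11.42°
n_0 = (-0.1667, -0.9860)
n_1 = (+0.9594, -0.2822)
n_2 = (+0.9208, +0.3901)
n_3 = (+0.3107, +0.9505)
n_4 = (-0.8432, +0.5376)
n_5 = (-0.9984, +0.0574)
n_6 = (-0.9493, -0.3142)
n_7 = (-0.7328, -0.6805)
  (0,1): δ = 96.80°  ·
  (0,2): δ = 57.44°  ·
  (0,3): δ = 8.51°  ✓
  (0,4): δ = 67.08°  ·
  (0,5): δ = 96.30°  ·
  (0,6): δ = 117.91°  ·
  (0,7): δ = 142.47°  ·
  (1,2): δ = 140.65°  ·
  (1,3): δ = 91.71°  ·
  (1,4): δ = 16.13°  ·
  (1,5): δ = 13.10°  ·
  (1,6): δ = 34.70°  ·
  (1,7): δ = 59.27°  ·
  (2,3): δ = 131.07°  ·
  (2,4): δ = 55.48°  ·
  (2,5): δ = 26.25°  ·
  (2,6): δ = 4.65°  ✓
  (2,7): δ = 19.92°  ·
  (3,4): δ = 104.41°  ·
  (3,5): δ = 75.19°  ·
  (3,6): δ = 53.58°  ·
  (3,7): δ = 29.02°  ·
  (4,5): δ = 150.77°  ·
  (4,6): δ = 129.17°  ·
  (4,7): δ = 104.60°  ·
  (5,6): δ = 158.40°  ·
  (5,7): δ = 133.83°  ·
  (6,7): δ = 155.43°  ·
antipodal pairs: 2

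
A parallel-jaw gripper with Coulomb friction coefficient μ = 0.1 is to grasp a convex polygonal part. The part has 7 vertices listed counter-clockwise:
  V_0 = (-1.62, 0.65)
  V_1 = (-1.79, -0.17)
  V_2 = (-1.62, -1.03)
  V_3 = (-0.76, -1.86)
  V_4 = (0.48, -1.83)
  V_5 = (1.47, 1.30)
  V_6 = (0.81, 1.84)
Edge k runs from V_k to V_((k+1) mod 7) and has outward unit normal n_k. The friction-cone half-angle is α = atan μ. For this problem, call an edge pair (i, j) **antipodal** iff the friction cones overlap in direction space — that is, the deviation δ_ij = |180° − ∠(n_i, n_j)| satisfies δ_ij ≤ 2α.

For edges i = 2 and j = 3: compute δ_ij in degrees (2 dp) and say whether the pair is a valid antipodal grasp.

α = atan 0.1 = 5.71°;  2α = 11.42°
edge 2: e_2 = (+0.86, -0.83);  n_2 = (-0.6944, -0.7195)
edge 3: e_3 = (+1.24, +0.03);  n_3 = (+0.0242, -0.9997)
∠(n_2, n_3) = 45.37°
δ = |180° − 45.37°| = 134.63°
134.63° > 2α = 11.42°  →  invalid

δ = 134.63°, invalid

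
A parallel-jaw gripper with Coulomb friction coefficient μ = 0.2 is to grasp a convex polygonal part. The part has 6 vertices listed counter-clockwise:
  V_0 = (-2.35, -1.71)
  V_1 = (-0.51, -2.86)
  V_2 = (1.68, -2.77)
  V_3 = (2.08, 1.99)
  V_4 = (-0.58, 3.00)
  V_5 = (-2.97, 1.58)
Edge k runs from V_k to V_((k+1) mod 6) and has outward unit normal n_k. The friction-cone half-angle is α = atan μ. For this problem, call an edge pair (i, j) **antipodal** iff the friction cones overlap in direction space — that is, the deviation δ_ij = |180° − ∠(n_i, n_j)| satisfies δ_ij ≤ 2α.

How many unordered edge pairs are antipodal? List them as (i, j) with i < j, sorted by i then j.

α = atan 0.2 = 11.31°;  2α = 22.62°
n_0 = (-0.5300, -0.8480)
n_1 = (+0.0411, -0.9992)
n_2 = (+0.9965, -0.0837)
n_3 = (+0.3550, +0.9349)
n_4 = (-0.5108, +0.8597)
n_5 = (-0.9827, -0.1852)
  (0,1): δ = 145.64°  ·
  (0,2): δ = 62.80°  ·
  (0,3): δ = 11.21°  ✓
  (0,4): δ = 62.72°  ·
  (0,5): δ = 132.68°  ·
  (1,2): δ = 97.16°  ·
  (1,3): δ = 23.15°  ·
  (1,4): δ = 28.36°  ·
  (1,5): δ = 98.32°  ·
  (2,3): δ = 105.99°  ·
  (2,4): δ = 54.48°  ·
  (2,5): δ = 15.48°  ✓
  (3,4): δ = 128.49°  ·
  (3,5): δ = 58.54°  ·
  (4,5): δ = 110.04°  ·
antipodal pairs: 2

count = 2; pairs: (0,3), (2,5)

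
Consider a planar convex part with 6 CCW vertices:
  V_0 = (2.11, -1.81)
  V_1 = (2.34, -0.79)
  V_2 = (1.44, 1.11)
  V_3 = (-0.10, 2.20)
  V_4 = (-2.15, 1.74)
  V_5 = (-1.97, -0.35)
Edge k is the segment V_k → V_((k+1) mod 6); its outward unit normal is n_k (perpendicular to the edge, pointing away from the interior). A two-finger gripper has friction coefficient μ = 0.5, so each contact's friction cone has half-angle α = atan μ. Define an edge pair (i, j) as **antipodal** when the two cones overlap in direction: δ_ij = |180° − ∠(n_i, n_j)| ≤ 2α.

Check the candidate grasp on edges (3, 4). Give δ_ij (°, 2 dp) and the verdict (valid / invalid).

δ = 97.72°, invalid

α = atan 0.5 = 26.57°;  2α = 53.13°
edge 3: e_3 = (-2.05, -0.46);  n_3 = (-0.2189, +0.9757)
edge 4: e_4 = (+0.18, -2.09);  n_4 = (-0.9963, -0.0858)
∠(n_3, n_4) = 82.28°
δ = |180° − 82.28°| = 97.72°
97.72° > 2α = 53.13°  →  invalid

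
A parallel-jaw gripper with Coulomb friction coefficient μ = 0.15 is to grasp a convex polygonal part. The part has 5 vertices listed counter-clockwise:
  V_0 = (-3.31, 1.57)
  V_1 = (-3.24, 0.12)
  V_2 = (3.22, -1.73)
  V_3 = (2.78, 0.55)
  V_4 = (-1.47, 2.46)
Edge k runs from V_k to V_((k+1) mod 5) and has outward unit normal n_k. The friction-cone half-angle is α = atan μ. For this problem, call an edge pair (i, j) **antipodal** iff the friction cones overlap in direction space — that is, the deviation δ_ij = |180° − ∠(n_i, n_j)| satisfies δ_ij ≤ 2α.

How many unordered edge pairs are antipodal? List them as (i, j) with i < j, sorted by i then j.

α = atan 0.15 = 8.53°;  2α = 17.06°
n_0 = (-0.9988, -0.0482)
n_1 = (-0.2753, -0.9614)
n_2 = (+0.9819, +0.1895)
n_3 = (+0.4099, +0.9121)
n_4 = (-0.4354, +0.9002)
  (0,1): δ = 108.74°  ·
  (0,2): δ = 8.16°  ✓
  (0,3): δ = 63.04°  ·
  (0,4): δ = 113.05°  ·
  (1,2): δ = 63.10°  ·
  (1,3): δ = 8.22°  ✓
  (1,4): δ = 41.79°  ·
  (2,3): δ = 125.12°  ·
  (2,4): δ = 75.11°  ·
  (3,4): δ = 129.99°  ·
antipodal pairs: 2

count = 2; pairs: (0,2), (1,3)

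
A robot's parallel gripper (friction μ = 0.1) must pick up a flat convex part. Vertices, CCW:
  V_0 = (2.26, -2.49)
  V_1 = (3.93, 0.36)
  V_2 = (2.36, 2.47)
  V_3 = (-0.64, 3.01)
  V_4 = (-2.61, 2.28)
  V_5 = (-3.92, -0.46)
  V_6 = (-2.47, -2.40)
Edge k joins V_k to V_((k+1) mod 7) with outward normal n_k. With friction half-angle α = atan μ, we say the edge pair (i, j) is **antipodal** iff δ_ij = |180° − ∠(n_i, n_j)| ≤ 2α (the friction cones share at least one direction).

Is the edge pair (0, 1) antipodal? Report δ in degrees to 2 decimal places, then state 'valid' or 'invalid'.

δ = 112.98°, invalid

α = atan 0.1 = 5.71°;  2α = 11.42°
edge 0: e_0 = (+1.67, +2.85);  n_0 = (+0.8628, -0.5056)
edge 1: e_1 = (-1.57, +2.11);  n_1 = (+0.8023, +0.5970)
∠(n_0, n_1) = 67.02°
δ = |180° − 67.02°| = 112.98°
112.98° > 2α = 11.42°  →  invalid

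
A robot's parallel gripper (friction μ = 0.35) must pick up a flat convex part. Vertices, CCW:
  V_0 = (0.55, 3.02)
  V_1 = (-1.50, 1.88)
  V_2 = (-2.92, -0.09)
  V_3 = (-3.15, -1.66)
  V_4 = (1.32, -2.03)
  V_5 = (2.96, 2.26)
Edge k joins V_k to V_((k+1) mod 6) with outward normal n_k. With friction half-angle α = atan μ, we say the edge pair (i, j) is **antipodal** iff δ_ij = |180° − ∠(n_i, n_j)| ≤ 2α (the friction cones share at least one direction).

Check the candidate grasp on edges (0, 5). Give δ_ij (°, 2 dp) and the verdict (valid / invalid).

δ = 133.42°, invalid

α = atan 0.35 = 19.29°;  2α = 38.58°
edge 0: e_0 = (-2.05, -1.14);  n_0 = (-0.4860, +0.8740)
edge 5: e_5 = (-2.41, +0.76);  n_5 = (+0.3008, +0.9537)
∠(n_0, n_5) = 46.58°
δ = |180° − 46.58°| = 133.42°
133.42° > 2α = 38.58°  →  invalid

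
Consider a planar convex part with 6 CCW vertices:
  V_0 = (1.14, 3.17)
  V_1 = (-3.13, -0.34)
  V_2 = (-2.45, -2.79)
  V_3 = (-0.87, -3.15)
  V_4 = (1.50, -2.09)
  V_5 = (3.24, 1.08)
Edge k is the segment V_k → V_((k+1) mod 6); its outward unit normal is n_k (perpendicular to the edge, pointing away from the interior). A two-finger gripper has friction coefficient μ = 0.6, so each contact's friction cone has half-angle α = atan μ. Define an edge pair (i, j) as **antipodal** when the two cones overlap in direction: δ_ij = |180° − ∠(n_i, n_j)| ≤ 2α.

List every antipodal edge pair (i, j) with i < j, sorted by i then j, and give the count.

α = atan 0.6 = 30.96°;  2α = 61.93°
n_0 = (-0.6350, +0.7725)
n_1 = (-0.9636, -0.2674)
n_2 = (-0.2222, -0.9750)
n_3 = (+0.4083, -0.9129)
n_4 = (+0.8766, -0.4812)
n_5 = (+0.7054, +0.7088)
  (0,1): δ = 113.91°  ·
  (0,2): δ = 52.26°  ✓
  (0,3): δ = 15.32°  ✓
  (0,4): δ = 21.82°  ✓
  (0,5): δ = 95.72°  ·
  (1,2): δ = 118.35°  ·
  (1,3): δ = 81.42°  ·
  (1,4): δ = 44.27°  ✓
  (1,5): δ = 29.62°  ✓
  (2,3): δ = 143.07°  ·
  (2,4): δ = 105.93°  ·
  (2,5): δ = 32.03°  ✓
  (3,4): δ = 142.86°  ·
  (3,5): δ = 68.96°  ·
  (4,5): δ = 106.10°  ·
antipodal pairs: 6

count = 6; pairs: (0,2), (0,3), (0,4), (1,4), (1,5), (2,5)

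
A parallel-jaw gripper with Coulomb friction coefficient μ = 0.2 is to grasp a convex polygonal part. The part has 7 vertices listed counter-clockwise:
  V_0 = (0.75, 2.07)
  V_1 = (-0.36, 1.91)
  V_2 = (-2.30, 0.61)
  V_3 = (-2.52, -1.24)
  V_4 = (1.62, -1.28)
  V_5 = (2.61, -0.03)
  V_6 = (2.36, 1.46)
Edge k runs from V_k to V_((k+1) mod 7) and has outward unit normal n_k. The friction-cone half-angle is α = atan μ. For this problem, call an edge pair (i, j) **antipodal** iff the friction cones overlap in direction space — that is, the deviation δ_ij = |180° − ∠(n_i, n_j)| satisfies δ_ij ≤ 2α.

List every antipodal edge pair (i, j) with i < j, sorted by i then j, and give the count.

count = 4; pairs: (0,3), (1,4), (2,5), (3,6)

α = atan 0.2 = 11.31°;  2α = 22.62°
n_0 = (-0.1427, +0.9898)
n_1 = (-0.5567, +0.8307)
n_2 = (-0.9930, +0.1181)
n_3 = (-0.0097, -1.0000)
n_4 = (+0.7839, -0.6209)
n_5 = (+0.9862, +0.1655)
n_6 = (+0.3543, +0.9351)
  (0,1): δ = 154.38°  ·
  (0,2): δ = 104.98°  ·
  (0,3): δ = 8.76°  ✓
  (0,4): δ = 43.42°  ·
  (0,5): δ = 91.32°  ·
  (0,6): δ = 151.05°  ·
  (1,2): δ = 130.61°  ·
  (1,3): δ = 34.38°  ·
  (1,4): δ = 17.79°  ✓
  (1,5): δ = 65.70°  ·
  (1,6): δ = 125.42°  ·
  (2,3): δ = 83.77°  ·
  (2,4): δ = 31.60°  ·
  (2,5): δ = 16.31°  ✓
  (2,6): δ = 76.03°  ·
  (3,4): δ = 127.83°  ·
  (3,5): δ = 79.92°  ·
  (3,6): δ = 20.20°  ✓
  (4,5): δ = 132.10°  ·
  (4,6): δ = 72.37°  ·
  (5,6): δ = 120.28°  ·
antipodal pairs: 4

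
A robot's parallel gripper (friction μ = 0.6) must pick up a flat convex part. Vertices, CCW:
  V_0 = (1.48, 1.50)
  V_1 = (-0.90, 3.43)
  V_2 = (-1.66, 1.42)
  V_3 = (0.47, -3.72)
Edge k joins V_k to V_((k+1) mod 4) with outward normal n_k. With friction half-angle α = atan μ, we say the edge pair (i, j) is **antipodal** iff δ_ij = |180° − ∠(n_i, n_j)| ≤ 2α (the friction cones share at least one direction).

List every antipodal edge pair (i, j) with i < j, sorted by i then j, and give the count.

α = atan 0.6 = 30.96°;  2α = 61.93°
n_0 = (+0.6299, +0.7767)
n_1 = (-0.9354, +0.3537)
n_2 = (-0.9238, -0.3828)
n_3 = (+0.9818, -0.1900)
  (0,1): δ = 71.67°  ·
  (0,2): δ = 28.45°  ✓
  (0,3): δ = 118.09°  ·
  (1,2): δ = 136.78°  ·
  (1,3): δ = 9.76°  ✓
  (2,3): δ = 33.46°  ✓
antipodal pairs: 3

count = 3; pairs: (0,2), (1,3), (2,3)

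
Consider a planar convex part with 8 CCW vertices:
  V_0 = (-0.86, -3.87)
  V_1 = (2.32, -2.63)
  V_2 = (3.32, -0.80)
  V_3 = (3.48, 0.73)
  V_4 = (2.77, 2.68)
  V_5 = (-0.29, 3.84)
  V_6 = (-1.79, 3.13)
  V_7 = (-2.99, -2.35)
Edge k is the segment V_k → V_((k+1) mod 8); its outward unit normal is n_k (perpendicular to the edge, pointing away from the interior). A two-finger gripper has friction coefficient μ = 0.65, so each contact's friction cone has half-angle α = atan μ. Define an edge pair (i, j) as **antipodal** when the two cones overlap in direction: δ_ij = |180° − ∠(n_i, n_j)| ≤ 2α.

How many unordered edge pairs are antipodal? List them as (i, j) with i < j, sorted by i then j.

count = 12; pairs: (0,4), (0,5), (0,6), (1,5), (1,6), (2,5), (2,6), (2,7), (3,6), (3,7), (4,7), (5,7)

α = atan 0.65 = 33.02°;  2α = 66.05°
n_0 = (+0.3633, -0.9317)
n_1 = (+0.8775, -0.4795)
n_2 = (+0.9946, -0.1040)
n_3 = (+0.9397, +0.3421)
n_4 = (+0.3545, +0.9351)
n_5 = (-0.4278, +0.9039)
n_6 = (-0.9769, +0.2139)
n_7 = (-0.5809, -0.8140)
  (0,1): δ = 139.96°  ·
  (0,2): δ = 117.27°  ·
  (0,3): δ = 91.30°  ·
  (0,4): δ = 42.06°  ✓
  (0,5): δ = 4.03°  ✓
  (0,6): δ = 56.35°  ✓
  (0,7): δ = 123.19°  ·
  (1,2): δ = 157.32°  ·
  (1,3): δ = 131.34°  ·
  (1,4): δ = 82.11°  ·
  (1,5): δ = 36.02°  ✓
  (1,6): δ = 16.30°  ✓
  (1,7): δ = 83.14°  ·
  (2,3): δ = 154.02°  ·
  (2,4): δ = 104.79°  ·
  (2,5): δ = 58.70°  ✓
  (2,6): δ = 6.38°  ✓
  (2,7): δ = 60.46°  ✓
  (3,4): δ = 130.77°  ·
  (3,5): δ = 84.68°  ·
  (3,6): δ = 32.36°  ✓
  (3,7): δ = 34.48°  ✓
  (4,5): δ = 133.91°  ·
  (4,6): δ = 81.59°  ·
  (4,7): δ = 14.75°  ✓
  (5,6): δ = 127.68°  ·
  (5,7): δ = 60.84°  ✓
  (6,7): δ = 113.16°  ·
antipodal pairs: 12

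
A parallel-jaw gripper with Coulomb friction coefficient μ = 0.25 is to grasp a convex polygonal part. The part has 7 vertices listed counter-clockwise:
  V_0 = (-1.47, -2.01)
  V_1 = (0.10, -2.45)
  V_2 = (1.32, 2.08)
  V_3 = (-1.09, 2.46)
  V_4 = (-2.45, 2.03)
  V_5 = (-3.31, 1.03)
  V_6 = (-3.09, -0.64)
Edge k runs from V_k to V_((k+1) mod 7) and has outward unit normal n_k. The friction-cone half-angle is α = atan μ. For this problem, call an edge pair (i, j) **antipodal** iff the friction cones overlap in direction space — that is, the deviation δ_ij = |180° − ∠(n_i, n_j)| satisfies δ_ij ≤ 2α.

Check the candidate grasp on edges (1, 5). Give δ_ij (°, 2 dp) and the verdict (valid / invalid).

δ = 22.58°, valid

α = atan 0.25 = 14.04°;  2α = 28.07°
edge 1: e_1 = (+1.22, +4.53);  n_1 = (+0.9656, -0.2600)
edge 5: e_5 = (+0.22, -1.67);  n_5 = (-0.9914, -0.1306)
∠(n_1, n_5) = 157.42°
δ = |180° − 157.42°| = 22.58°
22.58° ≤ 2α = 28.07°  →  valid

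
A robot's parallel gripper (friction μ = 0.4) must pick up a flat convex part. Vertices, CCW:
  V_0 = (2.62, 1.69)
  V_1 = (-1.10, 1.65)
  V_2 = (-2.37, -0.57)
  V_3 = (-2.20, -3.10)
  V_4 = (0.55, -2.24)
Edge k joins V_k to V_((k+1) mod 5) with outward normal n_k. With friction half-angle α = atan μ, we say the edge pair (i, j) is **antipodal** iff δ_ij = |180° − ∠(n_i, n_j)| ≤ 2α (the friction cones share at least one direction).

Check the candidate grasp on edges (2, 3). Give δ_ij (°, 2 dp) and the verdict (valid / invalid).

α = atan 0.4 = 21.80°;  2α = 43.60°
edge 2: e_2 = (+0.17, -2.53);  n_2 = (-0.9978, -0.0670)
edge 3: e_3 = (+2.75, +0.86);  n_3 = (+0.2985, -0.9544)
∠(n_2, n_3) = 103.52°
δ = |180° − 103.52°| = 76.48°
76.48° > 2α = 43.60°  →  invalid

δ = 76.48°, invalid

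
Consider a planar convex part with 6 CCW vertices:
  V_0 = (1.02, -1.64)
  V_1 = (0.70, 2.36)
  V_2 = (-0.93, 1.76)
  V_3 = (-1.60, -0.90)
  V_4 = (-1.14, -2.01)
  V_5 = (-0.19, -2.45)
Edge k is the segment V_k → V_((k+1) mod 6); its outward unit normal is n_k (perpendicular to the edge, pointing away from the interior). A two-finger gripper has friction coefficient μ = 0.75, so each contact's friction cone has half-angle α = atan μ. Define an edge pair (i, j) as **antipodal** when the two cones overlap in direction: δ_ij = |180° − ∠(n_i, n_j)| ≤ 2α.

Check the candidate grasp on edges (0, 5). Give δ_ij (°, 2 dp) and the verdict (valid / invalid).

α = atan 0.75 = 36.87°;  2α = 73.74°
edge 0: e_0 = (-0.32, +4.00);  n_0 = (+0.9968, +0.0797)
edge 5: e_5 = (+1.21, +0.81);  n_5 = (+0.5563, -0.8310)
∠(n_0, n_5) = 60.77°
δ = |180° − 60.77°| = 119.23°
119.23° > 2α = 73.74°  →  invalid

δ = 119.23°, invalid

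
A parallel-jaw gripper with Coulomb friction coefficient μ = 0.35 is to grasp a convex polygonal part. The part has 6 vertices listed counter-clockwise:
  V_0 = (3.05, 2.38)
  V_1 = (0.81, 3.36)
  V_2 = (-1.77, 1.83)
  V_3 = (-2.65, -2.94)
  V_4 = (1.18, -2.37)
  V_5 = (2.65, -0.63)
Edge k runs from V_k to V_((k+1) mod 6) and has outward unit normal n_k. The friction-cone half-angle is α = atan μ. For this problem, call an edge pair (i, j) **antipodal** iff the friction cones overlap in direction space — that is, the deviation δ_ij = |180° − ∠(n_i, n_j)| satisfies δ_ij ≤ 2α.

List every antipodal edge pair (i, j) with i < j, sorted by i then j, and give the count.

count = 5; pairs: (0,3), (1,3), (1,4), (2,4), (2,5)

α = atan 0.35 = 19.29°;  2α = 38.58°
n_0 = (+0.4008, +0.9162)
n_1 = (-0.5101, +0.8601)
n_2 = (-0.9834, +0.1814)
n_3 = (+0.1472, -0.9891)
n_4 = (+0.7639, -0.6454)
n_5 = (+0.9913, -0.1317)
  (0,1): δ = 125.70°  ·
  (0,2): δ = 76.82°  ·
  (0,3): δ = 32.09°  ✓
  (0,4): δ = 73.44°  ·
  (0,5): δ = 106.06°  ·
  (1,2): δ = 131.12°  ·
  (1,3): δ = 22.20°  ✓
  (1,4): δ = 19.14°  ✓
  (1,5): δ = 51.76°  ·
  (2,3): δ = 71.08°  ·
  (2,4): δ = 29.74°  ✓
  (2,5): δ = 2.88°  ✓
  (3,4): δ = 138.66°  ·
  (3,5): δ = 106.03°  ·
  (4,5): δ = 147.38°  ·
antipodal pairs: 5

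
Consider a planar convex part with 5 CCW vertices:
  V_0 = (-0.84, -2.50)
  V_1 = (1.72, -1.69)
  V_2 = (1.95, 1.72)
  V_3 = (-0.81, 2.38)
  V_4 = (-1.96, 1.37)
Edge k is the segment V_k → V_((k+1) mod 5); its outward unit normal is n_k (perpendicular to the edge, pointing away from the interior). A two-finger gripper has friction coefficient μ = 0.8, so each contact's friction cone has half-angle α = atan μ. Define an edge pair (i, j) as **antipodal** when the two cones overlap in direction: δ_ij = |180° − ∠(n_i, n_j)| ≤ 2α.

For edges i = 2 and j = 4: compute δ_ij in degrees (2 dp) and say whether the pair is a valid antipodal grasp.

α = atan 0.8 = 38.66°;  2α = 77.32°
edge 2: e_2 = (-2.76, +0.66);  n_2 = (+0.2326, +0.9726)
edge 4: e_4 = (+1.12, -3.87);  n_4 = (-0.9606, -0.2780)
∠(n_2, n_4) = 119.59°
δ = |180° − 119.59°| = 60.41°
60.41° ≤ 2α = 77.32°  →  valid

δ = 60.41°, valid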